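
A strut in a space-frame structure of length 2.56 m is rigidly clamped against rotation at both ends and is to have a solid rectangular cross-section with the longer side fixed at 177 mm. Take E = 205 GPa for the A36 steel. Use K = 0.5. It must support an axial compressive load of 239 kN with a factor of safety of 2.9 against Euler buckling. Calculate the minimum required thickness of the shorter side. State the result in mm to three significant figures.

Required P_cr = n·P = 2.9 × 239 = 693.1 kN
L_e = K·L = 0.5 × 2.56 = 1.280 m
Required I = P_cr·L_e²/(π²E) = 6.931×10^5 × 1.280² / (π² × 2.05×10^11) = 5.613×10^-7 m⁴
I_req = 5.613×10^5 mm⁴
Rectangle, weak axis: I_min = h·b³/12 with h = 177 mm fixed  ⇒  b = (12I/h)^(1/3) = 33.6 mm

b ≈ 33.6 mm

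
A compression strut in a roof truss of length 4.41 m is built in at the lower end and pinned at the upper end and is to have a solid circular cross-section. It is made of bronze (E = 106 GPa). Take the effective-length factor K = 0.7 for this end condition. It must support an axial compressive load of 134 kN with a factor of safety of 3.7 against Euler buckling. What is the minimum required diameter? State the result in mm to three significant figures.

Required P_cr = n·P = 3.7 × 134 = 495.8 kN
L_e = K·L = 0.7 × 4.41 = 3.087 m
Required I = P_cr·L_e²/(π²E) = 4.958×10^5 × 3.087² / (π² × 1.06×10^11) = 4.516×10^-6 m⁴
I_req = 4.516×10^6 mm⁴
Solid circle: I = πd⁴/64  ⇒  d = (64I/π)^(1/4) = (64×4.516×10^6/π)^(1/4) = 97.9 mm

d ≈ 97.9 mm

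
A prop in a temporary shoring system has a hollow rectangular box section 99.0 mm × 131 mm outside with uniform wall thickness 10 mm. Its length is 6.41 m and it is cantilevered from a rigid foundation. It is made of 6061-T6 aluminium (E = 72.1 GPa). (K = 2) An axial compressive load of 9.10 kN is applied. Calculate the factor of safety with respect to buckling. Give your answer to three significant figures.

Inner dimensions: h_i = 131 − 2×10 = 111.0 mm, b_i = 99.0 − 2×10 = 79.00 mm
Weak-axis I_min = (h_o·b_o³ − h_i·b_i³)/12 with b_o = 99.0, b_i = 79.00 mm (shorter outer/inner sides).
I_min = (131×99.0³ − 111.0×79.00³)/12 = 6.032×10^6 mm⁴
I = 6.032×10^6 mm⁴ = 6.032×10^-6 m⁴
Effective length L_e = K·L = 2 × 6.41 = 12.82 m
P_cr = π²EI / L_e² = π² × 72.1×10⁹ × 6.032×10^-6 / 12.82² = 2.612×10^4 N
Factor of safety n = P_cr / P = 26.116 / 9.10 = 2.87

n ≈ 2.87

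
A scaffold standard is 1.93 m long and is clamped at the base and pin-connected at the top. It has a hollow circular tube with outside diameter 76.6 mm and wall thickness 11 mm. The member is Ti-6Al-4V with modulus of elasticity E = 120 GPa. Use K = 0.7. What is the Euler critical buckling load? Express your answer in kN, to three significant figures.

Inner diameter d_i = 76.6 − 2×11 = 54.60 mm
I = π(d_o⁴ − d_i⁴)/64 = π(76.6⁴ − 54.60⁴)/64 = 1.254×10^6 mm⁴
I = 1.254×10^6 mm⁴ = 1.254×10^-6 m⁴
Effective length L_e = K·L = 0.7 × 1.93 = 1.351 m
P_cr = π²EI / L_e² = π² × 120×10⁹ × 1.254×10^-6 / 1.351² = 8.135×10^5 N

P_cr ≈ 814 kN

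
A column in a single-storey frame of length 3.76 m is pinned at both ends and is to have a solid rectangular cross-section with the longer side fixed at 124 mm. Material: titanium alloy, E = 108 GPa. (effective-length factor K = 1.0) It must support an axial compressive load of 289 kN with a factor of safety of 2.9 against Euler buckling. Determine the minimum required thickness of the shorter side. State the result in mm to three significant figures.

b ≈ 102 mm

Required P_cr = n·P = 2.9 × 289 = 838.1 kN
L_e = K·L = 1 × 3.76 = 3.760 m
Required I = P_cr·L_e²/(π²E) = 8.381×10^5 × 3.760² / (π² × 1.08×10^11) = 1.112×10^-5 m⁴
I_req = 1.112×10^7 mm⁴
Rectangle, weak axis: I_min = h·b³/12 with h = 124 mm fixed  ⇒  b = (12I/h)^(1/3) = 102 mm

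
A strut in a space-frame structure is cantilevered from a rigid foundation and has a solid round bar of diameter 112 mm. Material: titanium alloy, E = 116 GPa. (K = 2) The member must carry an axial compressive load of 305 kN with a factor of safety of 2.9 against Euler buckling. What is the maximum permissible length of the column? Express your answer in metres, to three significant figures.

I = πd⁴/64 = π×112⁴/64 = 7.724×10^6 mm⁴
I = 7.724×10^-6 m⁴
Required critical load P_cr = n·P = 2.9 × 305 = 884.5 kN = 8.845×10^5 N
From P_cr = π²EI/(K·L)²:  L = (1/K)·√(π²EI/P_cr) = (1/2)·√(π²×1.16×10^11×7.724×10^-6/8.845×10^5)
L = 1.58 m

L_max ≈ 1.58 m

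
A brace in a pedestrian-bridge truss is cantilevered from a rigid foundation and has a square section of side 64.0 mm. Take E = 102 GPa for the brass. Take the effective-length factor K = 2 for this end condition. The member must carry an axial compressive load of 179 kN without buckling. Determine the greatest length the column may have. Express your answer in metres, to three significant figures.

L_max ≈ 1.40 m

I = a⁴/12 = 64.0⁴/12 = 1.398×10^6 mm⁴
I = 1.398×10^-6 m⁴
At the buckling limit P_cr = P = 1.790×10^5 N
From P_cr = π²EI/(K·L)²:  L = (1/K)·√(π²EI/P_cr) = (1/2)·√(π²×1.02×10^11×1.398×10^-6/1.790×10^5)
L = 1.40 m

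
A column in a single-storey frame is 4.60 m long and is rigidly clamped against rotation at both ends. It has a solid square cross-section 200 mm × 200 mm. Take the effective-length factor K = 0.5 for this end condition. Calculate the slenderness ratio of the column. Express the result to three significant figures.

For a square r = a/√12 = 200/√12 = 57.74 mm
L_e = K·L = 0.5 × 4.60 m = 2.300 m = 2300.0 mm
λ = L_e / r_min = 2300.0 / 57.74 = 39.8

λ ≈ 39.8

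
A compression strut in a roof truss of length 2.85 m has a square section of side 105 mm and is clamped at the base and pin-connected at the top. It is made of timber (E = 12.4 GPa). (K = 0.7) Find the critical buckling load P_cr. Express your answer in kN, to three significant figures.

I = a⁴/12 = 105⁴/12 = 1.013×10^7 mm⁴
I = 1.013×10^7 mm⁴ = 1.013×10^-5 m⁴
Effective length L_e = K·L = 0.7 × 2.85 = 1.995 m
P_cr = π²EI / L_e² = π² × 12.4×10⁹ × 1.013×10^-5 / 1.995² = 3.115×10^5 N

P_cr ≈ 311 kN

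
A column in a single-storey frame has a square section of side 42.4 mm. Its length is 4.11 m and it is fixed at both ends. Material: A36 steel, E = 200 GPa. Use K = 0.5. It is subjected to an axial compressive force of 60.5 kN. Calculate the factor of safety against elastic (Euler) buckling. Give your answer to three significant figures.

n ≈ 2.08

I = a⁴/12 = 42.4⁴/12 = 2.693×10^5 mm⁴
I = 2.693×10^5 mm⁴ = 2.693×10^-7 m⁴
Effective length L_e = K·L = 0.5 × 4.11 = 2.055 m
P_cr = π²EI / L_e² = π² × 200×10⁹ × 2.693×10^-7 / 2.055² = 1.259×10^5 N
Factor of safety n = P_cr / P = 125.89 / 60.5 = 2.08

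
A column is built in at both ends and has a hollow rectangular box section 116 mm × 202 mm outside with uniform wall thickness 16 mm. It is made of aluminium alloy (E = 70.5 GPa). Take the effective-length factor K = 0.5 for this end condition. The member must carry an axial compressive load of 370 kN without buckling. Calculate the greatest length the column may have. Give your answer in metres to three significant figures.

L_max ≈ 11.6 m

Inner dimensions: h_i = 202 − 2×16 = 170.0 mm, b_i = 116 − 2×16 = 84.00 mm
Weak-axis I_min = (h_o·b_o³ − h_i·b_i³)/12 with b_o = 116, b_i = 84.00 mm (shorter outer/inner sides).
I_min = (202×116³ − 170.0×84.00³)/12 = 1.788×10^7 mm⁴
I = 1.788×10^-5 m⁴
At the buckling limit P_cr = P = 3.700×10^5 N
From P_cr = π²EI/(K·L)²:  L = (1/K)·√(π²EI/P_cr) = (1/0.5)·√(π²×7.05×10^10×1.788×10^-5/3.700×10^5)
L = 11.6 m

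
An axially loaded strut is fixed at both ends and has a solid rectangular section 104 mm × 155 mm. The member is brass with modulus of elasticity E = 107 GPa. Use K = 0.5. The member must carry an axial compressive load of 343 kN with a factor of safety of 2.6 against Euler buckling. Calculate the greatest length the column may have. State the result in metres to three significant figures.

L_max ≈ 8.30 m

Buckling occurs about the weak axis: I_min = h·b³/12 with b = 104 mm (the shorter side).
I_min = 155×104³/12 = 1.453×10^7 mm⁴
I = 1.453×10^-5 m⁴
Required critical load P_cr = n·P = 2.6 × 343 = 891.8 kN = 8.918×10^5 N
From P_cr = π²EI/(K·L)²:  L = (1/K)·√(π²EI/P_cr) = (1/0.5)·√(π²×1.07×10^11×1.453×10^-5/8.918×10^5)
L = 8.30 m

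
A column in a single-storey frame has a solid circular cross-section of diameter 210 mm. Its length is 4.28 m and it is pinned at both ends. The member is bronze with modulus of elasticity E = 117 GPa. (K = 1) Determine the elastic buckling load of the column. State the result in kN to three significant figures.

I = πd⁴/64 = π×210⁴/64 = 9.547×10^7 mm⁴
I = 9.547×10^7 mm⁴ = 9.547×10^-5 m⁴
Effective length L_e = K·L = 1 × 4.28 = 4.280 m
P_cr = π²EI / L_e² = π² × 117×10⁹ × 9.547×10^-5 / 4.280² = 6.018×10^6 N

P_cr ≈ 6020 kN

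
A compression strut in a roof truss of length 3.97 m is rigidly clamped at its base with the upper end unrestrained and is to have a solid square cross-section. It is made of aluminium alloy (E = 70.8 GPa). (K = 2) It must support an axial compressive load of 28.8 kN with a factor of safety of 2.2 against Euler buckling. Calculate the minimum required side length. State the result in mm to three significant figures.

Required P_cr = n·P = 2.2 × 28.8 = 63.36 kN
L_e = K·L = 2 × 3.97 = 7.940 m
Required I = P_cr·L_e²/(π²E) = 6.336×10^4 × 7.940² / (π² × 7.08×10^10) = 5.716×10^-6 m⁴
I_req = 5.716×10^6 mm⁴
Solid square: I = a⁴/12  ⇒  a = (12I)^(1/4) = (12×5.716×10^6)^(1/4) = 91.0 mm

a ≈ 91.0 mm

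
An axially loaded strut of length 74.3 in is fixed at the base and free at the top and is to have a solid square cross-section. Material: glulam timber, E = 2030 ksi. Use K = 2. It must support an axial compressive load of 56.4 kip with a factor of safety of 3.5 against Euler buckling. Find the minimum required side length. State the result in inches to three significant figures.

a ≈ 7.15 in

Required P_cr = n·P = 3.5 × 56.4 = 197.4 kip
L_e = K·L = 2 × 74.3 = 148.6 in
Required I = P_cr·L_e²/(π²E) = 1.974×10^5 × 148.6² / (π² × 2.03×10^6) = 217.6 in⁴
Solid square: I = a⁴/12  ⇒  a = (12I)^(1/4) = (12×217.6)^(1/4) = 7.15 in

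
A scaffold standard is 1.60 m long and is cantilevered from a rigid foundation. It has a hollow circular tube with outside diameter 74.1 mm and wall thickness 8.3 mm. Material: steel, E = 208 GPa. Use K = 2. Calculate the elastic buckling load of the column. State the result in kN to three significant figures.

Inner diameter d_i = 74.1 − 2×8.3 = 57.50 mm
I = π(d_o⁴ − d_i⁴)/64 = π(74.1⁴ − 57.50⁴)/64 = 9.433×10^5 mm⁴
I = 9.433×10^5 mm⁴ = 9.433×10^-7 m⁴
Effective length L_e = K·L = 2 × 1.60 = 3.200 m
P_cr = π²EI / L_e² = π² × 208×10⁹ × 9.433×10^-7 / 3.200² = 1.891×10^5 N

P_cr ≈ 189 kN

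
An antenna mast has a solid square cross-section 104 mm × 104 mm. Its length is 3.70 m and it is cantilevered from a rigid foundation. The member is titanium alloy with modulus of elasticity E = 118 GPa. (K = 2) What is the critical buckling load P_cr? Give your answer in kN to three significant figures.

P_cr ≈ 207 kN

I = a⁴/12 = 104⁴/12 = 9.749×10^6 mm⁴
I = 9.749×10^6 mm⁴ = 9.749×10^-6 m⁴
Effective length L_e = K·L = 2 × 3.70 = 7.400 m
P_cr = π²EI / L_e² = π² × 118×10⁹ × 9.749×10^-6 / 7.400² = 2.073×10^5 N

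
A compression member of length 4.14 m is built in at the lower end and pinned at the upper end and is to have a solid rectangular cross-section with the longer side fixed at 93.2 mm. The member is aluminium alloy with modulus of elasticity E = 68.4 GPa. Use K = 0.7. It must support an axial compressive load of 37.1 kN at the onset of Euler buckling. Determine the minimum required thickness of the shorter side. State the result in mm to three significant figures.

L_e = K·L = 0.7 × 4.14 = 2.898 m
Required I = P_cr·L_e²/(π²E) = 3.710×10^4 × 2.898² / (π² × 6.84×10^10) = 4.615×10^-7 m⁴
I_req = 4.615×10^5 mm⁴
Rectangle, weak axis: I_min = h·b³/12 with h = 93.2 mm fixed  ⇒  b = (12I/h)^(1/3) = 39.0 mm

b ≈ 39.0 mm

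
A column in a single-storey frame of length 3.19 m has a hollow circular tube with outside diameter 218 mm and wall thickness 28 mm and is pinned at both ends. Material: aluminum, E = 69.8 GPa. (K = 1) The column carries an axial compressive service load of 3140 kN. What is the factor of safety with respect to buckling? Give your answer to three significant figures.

n ≈ 1.66

Inner diameter d_i = 218 − 2×28 = 162.0 mm
I = π(d_o⁴ − d_i⁴)/64 = π(218⁴ − 162.0⁴)/64 = 7.706×10^7 mm⁴
I = 7.706×10^7 mm⁴ = 7.706×10^-5 m⁴
Effective length L_e = K·L = 1 × 3.19 = 3.190 m
P_cr = π²EI / L_e² = π² × 69.8×10⁹ × 7.706×10^-5 / 3.190² = 5.217×10^6 N
Factor of safety n = P_cr / P = 5216.5 / 3140 = 1.66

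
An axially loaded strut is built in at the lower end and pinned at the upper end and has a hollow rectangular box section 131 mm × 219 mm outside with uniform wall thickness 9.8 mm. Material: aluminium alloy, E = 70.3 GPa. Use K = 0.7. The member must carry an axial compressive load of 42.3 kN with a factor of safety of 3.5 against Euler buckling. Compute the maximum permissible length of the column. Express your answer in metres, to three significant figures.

Inner dimensions: h_i = 219 − 2×9.8 = 199.4 mm, b_i = 131 − 2×9.8 = 111.4 mm
Weak-axis I_min = (h_o·b_o³ − h_i·b_i³)/12 with b_o = 131, b_i = 111.4 mm (shorter outer/inner sides).
I_min = (219×131³ − 199.4×111.4³)/12 = 1.806×10^7 mm⁴
I = 1.806×10^-5 m⁴
Required critical load P_cr = n·P = 3.5 × 42.3 = 148.0 kN = 1.480×10^5 N
From P_cr = π²EI/(K·L)²:  L = (1/K)·√(π²EI/P_cr) = (1/0.7)·√(π²×7.03×10^10×1.806×10^-5/1.480×10^5)
L = 13.1 m

L_max ≈ 13.1 m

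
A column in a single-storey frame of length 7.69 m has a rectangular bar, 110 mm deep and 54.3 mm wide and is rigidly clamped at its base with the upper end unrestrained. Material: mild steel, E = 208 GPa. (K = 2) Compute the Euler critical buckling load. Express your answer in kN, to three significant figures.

P_cr ≈ 12.7 kN

Buckling occurs about the weak axis: I_min = h·b³/12 with b = 54.3 mm (the shorter side).
I_min = 110×54.3³/12 = 1.468×10^6 mm⁴
I = 1.468×10^6 mm⁴ = 1.468×10^-6 m⁴
Effective length L_e = K·L = 2 × 7.69 = 15.38 m
P_cr = π²EI / L_e² = π² × 208×10⁹ × 1.468×10^-6 / 15.38² = 1.274×10^4 N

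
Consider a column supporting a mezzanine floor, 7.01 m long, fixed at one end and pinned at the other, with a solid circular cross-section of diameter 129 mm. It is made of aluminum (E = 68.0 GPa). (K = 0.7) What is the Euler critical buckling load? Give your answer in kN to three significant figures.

I = πd⁴/64 = π×129⁴/64 = 1.359×10^7 mm⁴
I = 1.359×10^7 mm⁴ = 1.359×10^-5 m⁴
Effective length L_e = K·L = 0.7 × 7.01 = 4.907 m
P_cr = π²EI / L_e² = π² × 68.0×10⁹ × 1.359×10^-5 / 4.907² = 3.789×10^5 N

P_cr ≈ 379 kN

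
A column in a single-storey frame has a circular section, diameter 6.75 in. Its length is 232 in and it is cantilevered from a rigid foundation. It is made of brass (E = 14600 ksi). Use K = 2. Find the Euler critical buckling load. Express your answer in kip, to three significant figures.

P_cr ≈ 68.2 kip

I = πd⁴/64 = π×6.75⁴/64 = 101.9 in⁴
Effective length L_e = K·L = 2 × 232 = 464.0 in
P_cr = π²EI / L_e² = π² × 14600×10³ × 101.9 / 464.0² = 6.820×10^4 lb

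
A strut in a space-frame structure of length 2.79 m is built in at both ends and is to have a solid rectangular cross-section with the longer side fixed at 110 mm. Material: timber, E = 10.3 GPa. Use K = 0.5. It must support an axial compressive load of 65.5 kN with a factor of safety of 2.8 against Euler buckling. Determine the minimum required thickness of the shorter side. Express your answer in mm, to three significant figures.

Required P_cr = n·P = 2.8 × 65.5 = 183.4 kN
L_e = K·L = 0.5 × 2.79 = 1.395 m
Required I = P_cr·L_e²/(π²E) = 1.834×10^5 × 1.395² / (π² × 1.03×10^10) = 3.511×10^-6 m⁴
I_req = 3.511×10^6 mm⁴
Rectangle, weak axis: I_min = h·b³/12 with h = 110 mm fixed  ⇒  b = (12I/h)^(1/3) = 72.6 mm

b ≈ 72.6 mm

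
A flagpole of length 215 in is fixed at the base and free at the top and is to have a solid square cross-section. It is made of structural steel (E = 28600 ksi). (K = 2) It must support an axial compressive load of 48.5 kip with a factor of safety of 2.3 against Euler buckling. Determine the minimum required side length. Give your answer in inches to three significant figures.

a ≈ 5.44 in

Required P_cr = n·P = 2.3 × 48.5 = 111.6 kip
L_e = K·L = 2 × 215 = 430.0 in
Required I = P_cr·L_e²/(π²E) = 1.115×10^5 × 430.0² / (π² × 2.86×10^7) = 73.07 in⁴
Solid square: I = a⁴/12  ⇒  a = (12I)^(1/4) = (12×73.07)^(1/4) = 5.44 in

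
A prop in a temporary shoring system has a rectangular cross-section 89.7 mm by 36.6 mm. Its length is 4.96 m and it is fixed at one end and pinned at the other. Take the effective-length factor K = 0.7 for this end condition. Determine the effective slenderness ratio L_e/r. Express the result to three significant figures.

Buckling occurs about the weak axis: I_min = h·b³/12 with b = 36.6 mm (the shorter side).
I_min = 89.7×36.6³/12 = 3.665×10^5 mm⁴
A = 3.283×10^3 mm²;  r_min = √(I/A) = √(3.665×10^5/3.283×10^3) = 10.57 mm
L_e = K·L = 0.7 × 4.96 m = 3.472 m = 3472.0 mm
λ = L_e / r_min = 3472.0 / 10.57 = 329

λ ≈ 329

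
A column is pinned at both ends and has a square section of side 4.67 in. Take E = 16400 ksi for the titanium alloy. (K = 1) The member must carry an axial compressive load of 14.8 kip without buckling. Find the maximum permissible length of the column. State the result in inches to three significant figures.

L_max ≈ 658 in

I = a⁴/12 = 4.67⁴/12 = 39.64 in⁴
At the buckling limit P_cr = P = 1.480×10^4 lb
From P_cr = π²EI/(K·L)²:  L = (1/K)·√(π²EI/P_cr) = (1/1)·√(π²×1.64×10^7×39.64/1.480×10^4)
L = 658 in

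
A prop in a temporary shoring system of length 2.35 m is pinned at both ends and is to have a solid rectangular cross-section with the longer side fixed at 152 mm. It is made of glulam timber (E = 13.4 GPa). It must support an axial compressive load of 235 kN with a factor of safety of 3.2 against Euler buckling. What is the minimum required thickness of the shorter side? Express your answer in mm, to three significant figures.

Required P_cr = n·P = 3.2 × 235 = 752.0 kN
L_e = K·L = 1 × 2.35 = 2.350 m
Required I = P_cr·L_e²/(π²E) = 7.520×10^5 × 2.350² / (π² × 1.34×10^10) = 3.140×10^-5 m⁴
I_req = 3.140×10^7 mm⁴
Rectangle, weak axis: I_min = h·b³/12 with h = 152 mm fixed  ⇒  b = (12I/h)^(1/3) = 135 mm

b ≈ 135 mm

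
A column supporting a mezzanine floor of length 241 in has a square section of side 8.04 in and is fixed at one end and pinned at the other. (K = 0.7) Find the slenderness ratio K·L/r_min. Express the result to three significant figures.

λ ≈ 72.7

For a square r = a/√12 = 8.04/√12 = 2.321 in
L_e = K·L = 0.7 × 241 = 168.7 in
λ = L_e / r_min = 168.70 / 2.321 = 72.7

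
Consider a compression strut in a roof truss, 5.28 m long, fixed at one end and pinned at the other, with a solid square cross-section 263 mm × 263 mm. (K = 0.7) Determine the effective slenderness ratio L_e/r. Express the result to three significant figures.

I = a⁴/12 = 263⁴/12 = 3.987×10^8 mm⁴
A = 6.917×10^4 mm²;  r_min = √(I/A) = √(3.987×10^8/6.917×10^4) = 75.92 mm
L_e = K·L = 0.7 × 5.28 m = 3.696 m = 3696.0 mm
λ = L_e / r_min = 3696.0 / 75.92 = 48.7

λ ≈ 48.7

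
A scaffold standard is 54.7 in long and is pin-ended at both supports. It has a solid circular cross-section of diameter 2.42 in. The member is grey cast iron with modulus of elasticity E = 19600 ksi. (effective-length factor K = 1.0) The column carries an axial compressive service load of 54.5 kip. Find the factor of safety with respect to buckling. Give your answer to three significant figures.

I = πd⁴/64 = π×2.42⁴/64 = 1.684 in⁴
Effective length L_e = K·L = 1 × 54.7 = 54.70 in
P_cr = π²EI / L_e² = π² × 19600×10³ × 1.684 / 54.70² = 1.088×10^5 lb
Factor of safety n = P_cr / P = 108.85 / 54.5 = 2.00

n ≈ 2.00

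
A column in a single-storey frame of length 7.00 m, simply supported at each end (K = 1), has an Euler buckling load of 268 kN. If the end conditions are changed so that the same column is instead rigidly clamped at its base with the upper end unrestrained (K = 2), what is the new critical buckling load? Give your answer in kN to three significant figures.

P_cr ∝ 1/K², so P_cr,new = P_cr,old × (K_old/K_new)² = 268 × (1/2)²
= 268 × 0.2500 = 67.0 kN

P_cr ≈ 67.0 kN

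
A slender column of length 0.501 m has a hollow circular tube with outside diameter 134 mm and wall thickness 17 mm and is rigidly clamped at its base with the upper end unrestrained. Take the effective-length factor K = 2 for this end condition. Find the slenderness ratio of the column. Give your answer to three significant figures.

λ ≈ 24.0

Inner diameter d_i = 134 − 2×17 = 100.0 mm
I = π(d_o⁴ − d_i⁴)/64 = π(134⁴ − 100.0⁴)/64 = 1.092×10^7 mm⁴
A = 6.249×10^3 mm²;  r_min = √(I/A) = √(1.092×10^7/6.249×10^3) = 41.80 mm
L_e = K·L = 2 × 0.501 m = 1.002 m = 1002.0 mm
λ = L_e / r_min = 1002.0 / 41.80 = 24.0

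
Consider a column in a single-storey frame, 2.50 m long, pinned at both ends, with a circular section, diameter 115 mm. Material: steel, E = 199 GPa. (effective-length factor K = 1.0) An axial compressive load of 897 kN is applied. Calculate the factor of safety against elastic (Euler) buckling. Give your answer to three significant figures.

I = πd⁴/64 = π×115⁴/64 = 8.585×10^6 mm⁴
I = 8.585×10^6 mm⁴ = 8.585×10^-6 m⁴
Effective length L_e = K·L = 1 × 2.50 = 2.500 m
P_cr = π²EI / L_e² = π² × 199×10⁹ × 8.585×10^-6 / 2.500² = 2.698×10^6 N
Factor of safety n = P_cr / P = 2698.0 / 897 = 3.01

n ≈ 3.01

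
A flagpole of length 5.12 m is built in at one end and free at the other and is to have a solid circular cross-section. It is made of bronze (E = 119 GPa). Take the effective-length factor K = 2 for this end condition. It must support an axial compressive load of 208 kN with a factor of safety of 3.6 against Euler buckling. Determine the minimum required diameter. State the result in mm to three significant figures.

d ≈ 192 mm

Required P_cr = n·P = 3.6 × 208 = 748.8 kN
L_e = K·L = 2 × 5.12 = 10.24 m
Required I = P_cr·L_e²/(π²E) = 7.488×10^5 × 10.24² / (π² × 1.19×10^11) = 6.685×10^-5 m⁴
I_req = 6.685×10^7 mm⁴
Solid circle: I = πd⁴/64  ⇒  d = (64I/π)^(1/4) = (64×6.685×10^7/π)^(1/4) = 192 mm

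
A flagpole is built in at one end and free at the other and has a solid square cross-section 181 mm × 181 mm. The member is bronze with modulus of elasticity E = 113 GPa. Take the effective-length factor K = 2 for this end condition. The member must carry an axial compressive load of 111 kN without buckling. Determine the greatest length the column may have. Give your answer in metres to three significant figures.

L_max ≈ 15.0 m

I = a⁴/12 = 181⁴/12 = 8.944×10^7 mm⁴
I = 8.944×10^-5 m⁴
At the buckling limit P_cr = P = 1.110×10^5 N
From P_cr = π²EI/(K·L)²:  L = (1/K)·√(π²EI/P_cr) = (1/2)·√(π²×1.13×10^11×8.944×10^-5/1.110×10^5)
L = 15.0 m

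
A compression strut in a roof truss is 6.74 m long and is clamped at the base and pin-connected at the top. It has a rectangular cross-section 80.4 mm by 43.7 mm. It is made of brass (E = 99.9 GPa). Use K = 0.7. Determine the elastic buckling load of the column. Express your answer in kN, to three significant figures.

P_cr ≈ 24.8 kN

Buckling occurs about the weak axis: I_min = h·b³/12 with b = 43.7 mm (the shorter side).
I_min = 80.4×43.7³/12 = 5.591×10^5 mm⁴
I = 5.591×10^5 mm⁴ = 5.591×10^-7 m⁴
Effective length L_e = K·L = 0.7 × 6.74 = 4.718 m
P_cr = π²EI / L_e² = π² × 99.9×10⁹ × 5.591×10^-7 / 4.718² = 2.477×10^4 N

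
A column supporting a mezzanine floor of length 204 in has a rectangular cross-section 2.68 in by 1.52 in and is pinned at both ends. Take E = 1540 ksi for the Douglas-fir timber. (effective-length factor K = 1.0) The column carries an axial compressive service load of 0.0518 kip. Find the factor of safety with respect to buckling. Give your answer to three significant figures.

n ≈ 5.53

Buckling occurs about the weak axis: I_min = h·b³/12 with b = 1.52 in (the shorter side).
I_min = 2.68×1.52³/12 = 0.7843 in⁴
Effective length L_e = K·L = 1 × 204 = 204.0 in
P_cr = π²EI / L_e² = π² × 1540×10³ × 0.7843 / 204.0² = 286.4 lb
Factor of safety n = P_cr / P = 0.28645 / 0.0518 = 5.53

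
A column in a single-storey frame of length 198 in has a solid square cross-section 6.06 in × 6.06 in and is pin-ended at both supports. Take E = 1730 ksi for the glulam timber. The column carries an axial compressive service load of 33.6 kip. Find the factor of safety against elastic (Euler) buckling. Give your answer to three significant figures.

n ≈ 1.46

I = a⁴/12 = 6.06⁴/12 = 112.4 in⁴
Effective length L_e = K·L = 1 × 198 = 198.0 in
P_cr = π²EI / L_e² = π² × 1730×10³ × 112.4 / 198.0² = 4.895×10^4 lb
Factor of safety n = P_cr / P = 48.947 / 33.6 = 1.46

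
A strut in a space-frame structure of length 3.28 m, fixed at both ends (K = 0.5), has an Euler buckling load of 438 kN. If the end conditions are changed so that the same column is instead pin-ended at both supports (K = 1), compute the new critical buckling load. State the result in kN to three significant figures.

P_cr ≈ 110 kN

P_cr ∝ 1/K², so P_cr,new = P_cr,old × (K_old/K_new)² = 438 × (0.5/1)²
= 438 × 0.2500 = 110 kN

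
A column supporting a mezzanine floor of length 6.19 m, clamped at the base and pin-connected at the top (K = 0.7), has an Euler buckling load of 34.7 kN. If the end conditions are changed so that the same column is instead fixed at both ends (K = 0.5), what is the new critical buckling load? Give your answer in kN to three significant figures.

P_cr ≈ 68.0 kN

P_cr ∝ 1/K², so P_cr,new = P_cr,old × (K_old/K_new)² = 34.7 × (0.7/0.5)²
= 34.7 × 1.960 = 68.0 kN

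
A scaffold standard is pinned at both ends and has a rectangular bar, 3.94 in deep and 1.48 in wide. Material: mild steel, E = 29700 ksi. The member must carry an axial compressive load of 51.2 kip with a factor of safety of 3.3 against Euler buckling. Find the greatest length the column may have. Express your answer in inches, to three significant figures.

L_max ≈ 43.0 in

Buckling occurs about the weak axis: I_min = h·b³/12 with b = 1.48 in (the shorter side).
I_min = 3.94×1.48³/12 = 1.064 in⁴
Required critical load P_cr = n·P = 3.3 × 51.2 = 169.0 kip = 1.690×10^5 lb
From P_cr = π²EI/(K·L)²:  L = (1/K)·√(π²EI/P_cr) = (1/1)·√(π²×2.97×10^7×1.064/1.690×10^5)
L = 43.0 in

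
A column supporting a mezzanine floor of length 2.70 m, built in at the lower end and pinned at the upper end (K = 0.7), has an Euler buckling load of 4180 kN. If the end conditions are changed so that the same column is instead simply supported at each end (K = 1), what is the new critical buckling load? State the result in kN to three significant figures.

P_cr ∝ 1/K², so P_cr,new = P_cr,old × (K_old/K_new)² = 4180 × (0.7/1)²
= 4180 × 0.4900 = 2050 kN

P_cr ≈ 2050 kN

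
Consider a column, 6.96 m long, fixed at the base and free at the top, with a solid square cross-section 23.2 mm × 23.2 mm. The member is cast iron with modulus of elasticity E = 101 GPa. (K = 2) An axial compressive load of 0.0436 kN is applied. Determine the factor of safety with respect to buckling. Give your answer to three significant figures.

n ≈ 2.85

I = a⁴/12 = 23.2⁴/12 = 2.414×10^4 mm⁴
I = 2.414×10^4 mm⁴ = 2.414×10^-8 m⁴
Effective length L_e = K·L = 2 × 6.96 = 13.92 m
P_cr = π²EI / L_e² = π² × 101×10⁹ × 2.414×10^-8 / 13.92² = 124.2 N
Factor of safety n = P_cr / P = 0.12420 / 0.0436 = 2.85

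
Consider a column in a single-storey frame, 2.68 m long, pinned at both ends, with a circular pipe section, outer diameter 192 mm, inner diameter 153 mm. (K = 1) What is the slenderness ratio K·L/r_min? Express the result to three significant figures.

d_o = 192 mm, d_i = 153 mm
I = π(d_o⁴ − d_i⁴)/64 = π(192⁴ − 153.0⁴)/64 = 3.981×10^7 mm⁴
A = 1.057×10^4 mm²;  r_min = √(I/A) = √(3.981×10^7/1.057×10^4) = 61.38 mm
L_e = K·L = 1 × 2.68 m = 2.680 m = 2680.0 mm
λ = L_e / r_min = 2680.0 / 61.38 = 43.7

λ ≈ 43.7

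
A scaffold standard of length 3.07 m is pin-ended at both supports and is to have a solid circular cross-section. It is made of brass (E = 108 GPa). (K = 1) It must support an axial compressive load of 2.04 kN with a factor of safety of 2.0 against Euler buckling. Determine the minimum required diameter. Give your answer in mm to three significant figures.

Required P_cr = n·P = 2.0 × 2.04 = 4.080 kN
L_e = K·L = 1 × 3.07 = 3.070 m
Required I = P_cr·L_e²/(π²E) = 4.080×10^3 × 3.070² / (π² × 1.08×10^11) = 3.608×10^-8 m⁴
I_req = 3.608×10^4 mm⁴
Solid circle: I = πd⁴/64  ⇒  d = (64I/π)^(1/4) = (64×3.608×10^4/π)^(1/4) = 29.3 mm

d ≈ 29.3 mm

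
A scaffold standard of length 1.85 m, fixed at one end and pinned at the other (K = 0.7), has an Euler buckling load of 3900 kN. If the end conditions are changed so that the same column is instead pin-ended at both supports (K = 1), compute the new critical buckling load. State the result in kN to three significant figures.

P_cr ≈ 1910 kN

P_cr ∝ 1/K², so P_cr,new = P_cr,old × (K_old/K_new)² = 3900 × (0.7/1)²
= 3900 × 0.4900 = 1910 kN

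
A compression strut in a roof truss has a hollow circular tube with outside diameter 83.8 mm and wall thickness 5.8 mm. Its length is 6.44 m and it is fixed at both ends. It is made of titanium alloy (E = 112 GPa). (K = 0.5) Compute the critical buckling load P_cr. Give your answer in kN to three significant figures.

Inner diameter d_i = 83.8 − 2×5.8 = 72.20 mm
I = π(d_o⁴ − d_i⁴)/64 = π(83.8⁴ − 72.20⁴)/64 = 1.087×10^6 mm⁴
I = 1.087×10^6 mm⁴ = 1.087×10^-6 m⁴
Effective length L_e = K·L = 0.5 × 6.44 = 3.220 m
P_cr = π²EI / L_e² = π² × 112×10⁹ × 1.087×10^-6 / 3.220² = 1.159×10^5 N

P_cr ≈ 116 kN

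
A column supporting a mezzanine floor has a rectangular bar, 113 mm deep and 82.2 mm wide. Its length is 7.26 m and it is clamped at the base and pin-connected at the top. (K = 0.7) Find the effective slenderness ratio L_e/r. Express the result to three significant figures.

For a rectangle r_min = b/√12 = 82.2/√12 = 23.73 mm
L_e = K·L = 0.7 × 7.26 m = 5.082 m = 5082.0 mm
λ = L_e / r_min = 5082.0 / 23.73 = 214

λ ≈ 214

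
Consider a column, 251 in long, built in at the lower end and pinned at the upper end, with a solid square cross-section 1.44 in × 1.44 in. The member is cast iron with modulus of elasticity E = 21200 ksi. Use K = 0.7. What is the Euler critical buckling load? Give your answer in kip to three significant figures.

P_cr ≈ 2.43 kip

I = a⁴/12 = 1.44⁴/12 = 0.3583 in⁴
Effective length L_e = K·L = 0.7 × 251 = 175.7 in
P_cr = π²EI / L_e² = π² × 21200×10³ × 0.3583 / 175.7² = 2.429×10^3 lb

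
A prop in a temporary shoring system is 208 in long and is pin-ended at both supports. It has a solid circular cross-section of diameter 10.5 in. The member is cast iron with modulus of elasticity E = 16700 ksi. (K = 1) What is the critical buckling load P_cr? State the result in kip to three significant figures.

P_cr ≈ 2270 kip

I = πd⁴/64 = π×10.5⁴/64 = 596.7 in⁴
Effective length L_e = K·L = 1 × 208 = 208.0 in
P_cr = π²EI / L_e² = π² × 16700×10³ × 596.7 / 208.0² = 2.273×10^6 lb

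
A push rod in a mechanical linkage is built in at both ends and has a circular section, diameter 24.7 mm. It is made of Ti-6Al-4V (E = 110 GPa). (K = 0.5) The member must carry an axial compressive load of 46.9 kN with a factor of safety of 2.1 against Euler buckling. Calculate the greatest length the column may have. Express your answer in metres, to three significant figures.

L_max ≈ 0.898 m

I = πd⁴/64 = π×24.7⁴/64 = 1.827×10^4 mm⁴
I = 1.827×10^-8 m⁴
Required critical load P_cr = n·P = 2.1 × 46.9 = 98.49 kN = 9.849×10^4 N
From P_cr = π²EI/(K·L)²:  L = (1/K)·√(π²EI/P_cr) = (1/0.5)·√(π²×1.10×10^11×1.827×10^-8/9.849×10^4)
L = 0.898 m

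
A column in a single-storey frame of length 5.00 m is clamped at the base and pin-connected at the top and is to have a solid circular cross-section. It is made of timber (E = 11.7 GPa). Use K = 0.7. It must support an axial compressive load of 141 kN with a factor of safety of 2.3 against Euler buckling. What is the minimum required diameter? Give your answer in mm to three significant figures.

d ≈ 163 mm

Required P_cr = n·P = 2.3 × 141 = 324.3 kN
L_e = K·L = 0.7 × 5.00 = 3.500 m
Required I = P_cr·L_e²/(π²E) = 3.243×10^5 × 3.500² / (π² × 1.17×10^10) = 3.440×10^-5 m⁴
I_req = 3.440×10^7 mm⁴
Solid circle: I = πd⁴/64  ⇒  d = (64I/π)^(1/4) = (64×3.440×10^7/π)^(1/4) = 163 mm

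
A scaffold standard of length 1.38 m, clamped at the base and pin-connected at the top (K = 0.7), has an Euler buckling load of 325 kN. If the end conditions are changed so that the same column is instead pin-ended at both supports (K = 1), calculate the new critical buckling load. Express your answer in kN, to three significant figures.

P_cr ≈ 159 kN

P_cr ∝ 1/K², so P_cr,new = P_cr,old × (K_old/K_new)² = 325 × (0.7/1)²
= 325 × 0.4900 = 159 kN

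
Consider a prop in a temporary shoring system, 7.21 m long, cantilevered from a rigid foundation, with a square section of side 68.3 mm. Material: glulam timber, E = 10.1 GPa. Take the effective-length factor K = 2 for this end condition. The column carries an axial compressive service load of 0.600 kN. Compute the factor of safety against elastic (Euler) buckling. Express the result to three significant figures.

n ≈ 1.45

I = a⁴/12 = 68.3⁴/12 = 1.813×10^6 mm⁴
I = 1.813×10^6 mm⁴ = 1.813×10^-6 m⁴
Effective length L_e = K·L = 2 × 7.21 = 14.42 m
P_cr = π²EI / L_e² = π² × 10.1×10⁹ × 1.813×10^-6 / 14.42² = 869.3 N
Factor of safety n = P_cr / P = 0.86935 / 0.600 = 1.45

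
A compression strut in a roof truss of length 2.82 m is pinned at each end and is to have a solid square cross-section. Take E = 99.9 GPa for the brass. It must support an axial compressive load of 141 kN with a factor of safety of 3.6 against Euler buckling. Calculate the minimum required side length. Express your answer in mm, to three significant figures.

a ≈ 83.7 mm

Required P_cr = n·P = 3.6 × 141 = 507.6 kN
L_e = K·L = 1 × 2.82 = 2.820 m
Required I = P_cr·L_e²/(π²E) = 5.076×10^5 × 2.820² / (π² × 9.99×10^10) = 4.094×10^-6 m⁴
I_req = 4.094×10^6 mm⁴
Solid square: I = a⁴/12  ⇒  a = (12I)^(1/4) = (12×4.094×10^6)^(1/4) = 83.7 mm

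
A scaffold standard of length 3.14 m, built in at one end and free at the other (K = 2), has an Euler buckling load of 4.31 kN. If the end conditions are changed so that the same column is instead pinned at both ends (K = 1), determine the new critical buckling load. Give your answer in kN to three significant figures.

P_cr ∝ 1/K², so P_cr,new = P_cr,old × (K_old/K_new)² = 4.31 × (2/1)²
= 4.31 × 4.000 = 17.2 kN

P_cr ≈ 17.2 kN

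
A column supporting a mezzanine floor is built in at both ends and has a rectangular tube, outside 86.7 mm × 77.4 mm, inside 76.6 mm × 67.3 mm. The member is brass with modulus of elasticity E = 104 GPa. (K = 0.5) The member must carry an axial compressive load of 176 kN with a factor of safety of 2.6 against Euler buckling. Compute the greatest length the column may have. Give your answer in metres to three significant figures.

L_max ≈ 3.55 m

Weak-axis I_min = (h_o·b_o³ − h_i·b_i³)/12 with b_o = 77.4, b_i = 67.30 mm (shorter outer/inner sides).
I_min = (86.7×77.4³ − 76.60×67.30³)/12 = 1.404×10^6 mm⁴
I = 1.404×10^-6 m⁴
Required critical load P_cr = n·P = 2.6 × 176 = 457.6 kN = 4.576×10^5 N
From P_cr = π²EI/(K·L)²:  L = (1/K)·√(π²EI/P_cr) = (1/0.5)·√(π²×1.04×10^11×1.404×10^-6/4.576×10^5)
L = 3.55 m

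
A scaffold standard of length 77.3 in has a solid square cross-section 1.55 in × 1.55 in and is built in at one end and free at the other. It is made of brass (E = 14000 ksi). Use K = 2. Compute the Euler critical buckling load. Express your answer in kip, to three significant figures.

I = a⁴/12 = 1.55⁴/12 = 0.4810 in⁴
Effective length L_e = K·L = 2 × 77.3 = 154.6 in
P_cr = π²EI / L_e² = π² × 14000×10³ × 0.4810 / 154.6² = 2.781×10^3 lb

P_cr ≈ 2.78 kip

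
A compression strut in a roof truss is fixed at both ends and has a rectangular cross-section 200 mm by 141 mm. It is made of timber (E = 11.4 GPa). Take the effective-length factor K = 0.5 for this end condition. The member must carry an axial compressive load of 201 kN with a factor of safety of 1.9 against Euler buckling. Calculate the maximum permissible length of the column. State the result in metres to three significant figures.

L_max ≈ 7.42 m

Buckling occurs about the weak axis: I_min = h·b³/12 with b = 141 mm (the shorter side).
I_min = 200×141³/12 = 4.672×10^7 mm⁴
I = 4.672×10^-5 m⁴
Required critical load P_cr = n·P = 1.9 × 201 = 381.9 kN = 3.819×10^5 N
From P_cr = π²EI/(K·L)²:  L = (1/K)·√(π²EI/P_cr) = (1/0.5)·√(π²×1.14×10^10×4.672×10^-5/3.819×10^5)
L = 7.42 m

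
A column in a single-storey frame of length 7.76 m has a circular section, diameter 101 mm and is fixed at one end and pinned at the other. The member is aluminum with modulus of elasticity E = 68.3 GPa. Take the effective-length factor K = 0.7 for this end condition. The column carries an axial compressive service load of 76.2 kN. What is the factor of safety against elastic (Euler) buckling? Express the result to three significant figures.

n ≈ 1.53

I = πd⁴/64 = π×101⁴/64 = 5.108×10^6 mm⁴
I = 5.108×10^6 mm⁴ = 5.108×10^-6 m⁴
Effective length L_e = K·L = 0.7 × 7.76 = 5.432 m
P_cr = π²EI / L_e² = π² × 68.3×10⁹ × 5.108×10^-6 / 5.432² = 1.167×10^5 N
Factor of safety n = P_cr / P = 116.70 / 76.2 = 1.53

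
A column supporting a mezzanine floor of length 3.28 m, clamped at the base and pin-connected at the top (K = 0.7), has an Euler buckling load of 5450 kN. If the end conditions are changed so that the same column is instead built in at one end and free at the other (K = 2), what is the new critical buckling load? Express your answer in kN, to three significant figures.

P_cr ∝ 1/K², so P_cr,new = P_cr,old × (K_old/K_new)² = 5450 × (0.7/2)²
= 5450 × 0.1225 = 668 kN

P_cr ≈ 668 kN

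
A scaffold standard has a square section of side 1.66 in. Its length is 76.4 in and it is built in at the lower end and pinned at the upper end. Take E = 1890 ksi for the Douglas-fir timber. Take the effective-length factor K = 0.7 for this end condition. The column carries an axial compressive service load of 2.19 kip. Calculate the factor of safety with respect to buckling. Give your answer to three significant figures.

n ≈ 1.88

I = a⁴/12 = 1.66⁴/12 = 0.6328 in⁴
Effective length L_e = K·L = 0.7 × 76.4 = 53.48 in
P_cr = π²EI / L_e² = π² × 1890×10³ × 0.6328 / 53.48² = 4.127×10^3 lb
Factor of safety n = P_cr / P = 4.1270 / 2.19 = 1.88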